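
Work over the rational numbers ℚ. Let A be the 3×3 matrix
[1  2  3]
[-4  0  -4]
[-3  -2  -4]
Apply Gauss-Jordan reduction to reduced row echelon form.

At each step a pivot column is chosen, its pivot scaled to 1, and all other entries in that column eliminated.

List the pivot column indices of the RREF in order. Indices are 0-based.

[1] R0 /= 1  ⇒  (1, 2, 3)
     R1 -= -4·R0  ⇒  (0, 8, 8)
     R2 -= -3·R0  ⇒  (0, 4, 5)
[2] R1 /= 8  ⇒  (0, 1, 1)
     R0 -= 2·R1  ⇒  (1, 0, 1)
     R2 -= 4·R1  ⇒  (0, 0, 1)
[3] R2 /= 1  ⇒  (0, 0, 1)
     R0 -= 1·R2  ⇒  (1, 0, 0)
     R1 -= 1·R2  ⇒  (0, 1, 0)

pivot columns: 0, 1, 2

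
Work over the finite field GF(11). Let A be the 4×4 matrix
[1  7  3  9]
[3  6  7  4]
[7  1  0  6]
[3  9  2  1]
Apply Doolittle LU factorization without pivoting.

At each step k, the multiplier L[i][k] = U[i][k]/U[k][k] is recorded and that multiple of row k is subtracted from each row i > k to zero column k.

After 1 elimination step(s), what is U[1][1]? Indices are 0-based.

Step 1: pivot at (0,0) is 1.
  row1 ← row1 − (3)·row0  ⇒  L[1][0]=3, U row1=(0, 7, 9, 10)
  row2 ← row2 − (7)·row0  ⇒  L[2][0]=7, U row2=(0, 7, 1, 9)
  row3 ← row3 − (3)·row0  ⇒  L[3][0]=3, U row3=(0, 10, 4, 7)

U[1][1] = 7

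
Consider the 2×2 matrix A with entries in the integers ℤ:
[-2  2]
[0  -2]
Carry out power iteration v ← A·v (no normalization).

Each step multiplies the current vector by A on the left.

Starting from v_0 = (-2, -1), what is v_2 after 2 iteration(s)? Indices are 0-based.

v_0 = (-2, -1).
v_1 = A·v_0 = (2, 2).
v_2 = A·v_1 = (0, -4).

v_2 = (0, -4)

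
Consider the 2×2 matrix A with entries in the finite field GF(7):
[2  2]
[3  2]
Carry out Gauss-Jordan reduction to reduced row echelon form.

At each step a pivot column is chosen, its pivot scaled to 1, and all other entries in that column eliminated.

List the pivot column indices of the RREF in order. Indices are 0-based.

pivot columns: 0, 1

step 1: normalize row 0 (÷2) = (1, 1)
  row 1: subtract 3×row0 = (0, 6)
step 2: normalize row 1 (÷6) = (0, 1)
  row 0: subtract 1×row1 = (1, 0)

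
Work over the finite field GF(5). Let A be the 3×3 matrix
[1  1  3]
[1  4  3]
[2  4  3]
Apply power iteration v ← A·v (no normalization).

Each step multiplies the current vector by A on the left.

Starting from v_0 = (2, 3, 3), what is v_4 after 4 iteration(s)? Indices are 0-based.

v_4 = (3, 1, 4)

v_0 = (2, 3, 3).
v_1 = A·v_0 = (4, 3, 0).
v_2 = A·v_1 = (2, 1, 0).
v_3 = A·v_2 = (3, 1, 3).
v_4 = A·v_3 = (3, 1, 4).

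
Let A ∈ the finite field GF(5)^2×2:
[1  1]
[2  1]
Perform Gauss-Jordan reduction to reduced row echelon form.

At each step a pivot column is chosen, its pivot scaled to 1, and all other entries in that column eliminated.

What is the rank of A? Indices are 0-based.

rank = 2

step 1: normalize row 0 (÷1) = (1, 1)
  row 1: subtract 2×row0 = (0, 4)
step 2: normalize row 1 (÷4) = (0, 1)
  row 0: subtract 1×row1 = (1, 0)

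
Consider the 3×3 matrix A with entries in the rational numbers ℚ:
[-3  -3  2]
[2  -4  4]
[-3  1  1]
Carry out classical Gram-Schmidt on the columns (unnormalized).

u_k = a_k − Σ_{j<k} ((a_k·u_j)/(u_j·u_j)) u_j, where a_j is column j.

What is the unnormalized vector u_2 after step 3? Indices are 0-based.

Step 1: u_0 = a_0 = (-3, 2, -3).
Step 2: u_1 = a_1 − (-1/11)·u_0 = (-36/11, -42/11, 8/11).
Step 3: u_2 = a_2 − (-1/22)·u_0 − (-58/71)·u_1 = (-115/142, 69/71, 207/142).

u_2 = (-115/142, 69/71, 207/142)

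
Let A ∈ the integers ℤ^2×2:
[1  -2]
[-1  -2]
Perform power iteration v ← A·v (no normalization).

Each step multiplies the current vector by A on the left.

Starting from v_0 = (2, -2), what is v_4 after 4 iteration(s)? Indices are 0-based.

v_4 = (-14, -58)

v_0 = (2, -2).
v_1 = A·v_0 = (6, 2).
v_2 = A·v_1 = (2, -10).
v_3 = A·v_2 = (22, 18).
v_4 = A·v_3 = (-14, -58).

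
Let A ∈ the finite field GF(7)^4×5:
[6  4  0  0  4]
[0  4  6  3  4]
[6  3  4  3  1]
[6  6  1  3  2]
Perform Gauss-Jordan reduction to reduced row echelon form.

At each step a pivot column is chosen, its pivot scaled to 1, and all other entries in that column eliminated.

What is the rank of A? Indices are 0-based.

rank = 4

[1] R0 /= 6  ⇒  (1, 3, 0, 0, 3)
     R2 -= 6·R0  ⇒  (0, 6, 4, 3, 4)
     R3 -= 6·R0  ⇒  (0, 2, 1, 3, 5)
[2] R1 /= 4  ⇒  (0, 1, 5, 6, 1)
     R0 -= 3·R1  ⇒  (1, 0, 6, 3, 0)
     R2 -= 6·R1  ⇒  (0, 0, 2, 2, 5)
     R3 -= 2·R1  ⇒  (0, 0, 5, 5, 3)
[3] R2 /= 2  ⇒  (0, 0, 1, 1, 6)
     R0 -= 6·R2  ⇒  (1, 0, 0, 4, 6)
     R1 -= 5·R2  ⇒  (0, 1, 0, 1, 6)
     R3 -= 5·R2  ⇒  (0, 0, 0, 0, 1)
column 3 empty below row 3
[4] R3 /= 1  ⇒  (0, 0, 0, 0, 1)
     R0 -= 6·R3  ⇒  (1, 0, 0, 4, 0)
     R1 -= 6·R3  ⇒  (0, 1, 0, 1, 0)
     R2 -= 6·R3  ⇒  (0, 0, 1, 1, 0)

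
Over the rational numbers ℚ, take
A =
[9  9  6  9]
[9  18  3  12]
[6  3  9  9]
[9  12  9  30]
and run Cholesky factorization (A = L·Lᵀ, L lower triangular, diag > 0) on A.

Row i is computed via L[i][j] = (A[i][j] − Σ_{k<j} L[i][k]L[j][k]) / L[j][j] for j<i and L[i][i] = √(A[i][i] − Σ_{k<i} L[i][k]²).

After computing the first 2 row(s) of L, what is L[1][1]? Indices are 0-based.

Step 1: L[0][0] = √(9) = 3.
  L[1][0] = (9) / L[0][0] = 3.
Step 2: L[1][1] = √(9) = 3.

L[1][1] = 3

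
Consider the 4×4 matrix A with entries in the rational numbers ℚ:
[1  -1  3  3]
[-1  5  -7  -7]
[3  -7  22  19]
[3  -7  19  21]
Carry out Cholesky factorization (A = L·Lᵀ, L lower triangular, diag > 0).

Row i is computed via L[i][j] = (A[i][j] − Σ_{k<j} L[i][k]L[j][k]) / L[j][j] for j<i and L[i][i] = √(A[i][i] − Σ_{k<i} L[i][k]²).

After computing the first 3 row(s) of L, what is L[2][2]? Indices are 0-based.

Step 1: L[0][0] = √(1) = 1.
  L[1][0] = (-1) / L[0][0] = -1.
Step 2: L[1][1] = √(4) = 2.
  L[2][0] = (3) / L[0][0] = 3.
  L[2][1] = (-4) / L[1][1] = -2.
Step 3: L[2][2] = √(9) = 3.

L[2][2] = 3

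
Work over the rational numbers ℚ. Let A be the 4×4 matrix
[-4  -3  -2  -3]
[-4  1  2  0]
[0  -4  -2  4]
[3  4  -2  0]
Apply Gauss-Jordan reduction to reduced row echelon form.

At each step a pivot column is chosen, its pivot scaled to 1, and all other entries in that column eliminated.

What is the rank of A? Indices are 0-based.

step 1: normalize row 0 (÷-4) = (1, 3/4, 1/2, 3/4)
  row 1: subtract -4×row0 = (0, 4, 4, 3)
  row 3: subtract 3×row0 = (0, 7/4, -7/2, -9/4)
step 2: normalize row 1 (÷4) = (0, 1, 1, 3/4)
  row 0: subtract 3/4×row1 = (1, 0, -1/4, 3/16)
  row 2: subtract -4×row1 = (0, 0, 2, 7)
  row 3: subtract 7/4×row1 = (0, 0, -21/4, -57/16)
step 3: normalize row 2 (÷2) = (0, 0, 1, 7/2)
  row 0: subtract -1/4×row2 = (1, 0, 0, 17/16)
  row 1: subtract 1×row2 = (0, 1, 0, -11/4)
  row 3: subtract -21/4×row2 = (0, 0, 0, 237/16)
step 4: normalize row 3 (÷237/16) = (0, 0, 0, 1)
  row 0: subtract 17/16×row3 = (1, 0, 0, 0)
  row 1: subtract -11/4×row3 = (0, 1, 0, 0)
  row 2: subtract 7/2×row3 = (0, 0, 1, 0)

rank = 4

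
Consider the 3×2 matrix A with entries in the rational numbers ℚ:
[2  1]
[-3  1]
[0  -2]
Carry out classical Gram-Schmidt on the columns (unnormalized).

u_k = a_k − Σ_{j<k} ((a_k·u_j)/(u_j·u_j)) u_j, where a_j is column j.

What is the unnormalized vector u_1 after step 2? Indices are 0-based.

Step 1: u_0 = a_0 = (2, -3, 0).
Step 2: u_1 = a_1 − (-1/13)·u_0 = (15/13, 10/13, -2).

u_1 = (15/13, 10/13, -2)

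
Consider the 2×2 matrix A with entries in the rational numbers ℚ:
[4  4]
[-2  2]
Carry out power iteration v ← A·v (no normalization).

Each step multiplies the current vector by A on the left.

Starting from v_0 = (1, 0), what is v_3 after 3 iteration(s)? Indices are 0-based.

v_3 = (-16, -40)

v_0 = (1, 0).
v_1 = A·v_0 = (4, -2).
v_2 = A·v_1 = (8, -12).
v_3 = A·v_2 = (-16, -40).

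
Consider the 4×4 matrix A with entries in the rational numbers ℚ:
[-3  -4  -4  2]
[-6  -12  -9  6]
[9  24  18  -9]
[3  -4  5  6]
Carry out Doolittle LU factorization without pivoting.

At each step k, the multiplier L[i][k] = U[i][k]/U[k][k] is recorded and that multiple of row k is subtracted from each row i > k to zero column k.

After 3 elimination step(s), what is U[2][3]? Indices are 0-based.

Step 1: pivot at (0,0) is -3.
  row1 ← row1 − (2)·row0  ⇒  L[1][0]=2, U row1=(0, -4, -1, 2)
  row2 ← row2 − (-3)·row0  ⇒  L[2][0]=-3, U row2=(0, 12, 6, -3)
  row3 ← row3 − (-1)·row0  ⇒  L[3][0]=-1, U row3=(0, -8, 1, 8)
Step 2: pivot at (1,1) is -4.
  row2 ← row2 − (-3)·row1  ⇒  L[2][1]=-3, U row2=(0, 0, 3, 3)
  row3 ← row3 − (2)·row1  ⇒  L[3][1]=2, U row3=(0, 0, 3, 4)
Step 3: pivot at (2,2) is 3.
  row3 ← row3 − (1)·row2  ⇒  L[3][2]=1, U row3=(0, 0, 0, 1)

U[2][3] = 3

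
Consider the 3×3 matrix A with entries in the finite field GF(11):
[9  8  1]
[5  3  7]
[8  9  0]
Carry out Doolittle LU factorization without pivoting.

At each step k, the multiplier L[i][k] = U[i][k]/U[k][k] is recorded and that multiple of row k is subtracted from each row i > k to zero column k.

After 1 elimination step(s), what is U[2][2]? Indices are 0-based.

[col 0] pivot 9
  R1 -= 3*R0 → (0, 1, 4)  (L[1][0] := 3)
  R2 -= 7*R0 → (0, 8, 4)  (L[2][0] := 7)

U[2][2] = 4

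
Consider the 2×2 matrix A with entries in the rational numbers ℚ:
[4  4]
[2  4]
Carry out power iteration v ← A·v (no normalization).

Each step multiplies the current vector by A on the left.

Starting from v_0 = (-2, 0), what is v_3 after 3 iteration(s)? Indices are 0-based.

v_3 = (-320, -224)

v_0 = (-2, 0).
v_1 = A·v_0 = (-8, -4).
v_2 = A·v_1 = (-48, -32).
v_3 = A·v_2 = (-320, -224).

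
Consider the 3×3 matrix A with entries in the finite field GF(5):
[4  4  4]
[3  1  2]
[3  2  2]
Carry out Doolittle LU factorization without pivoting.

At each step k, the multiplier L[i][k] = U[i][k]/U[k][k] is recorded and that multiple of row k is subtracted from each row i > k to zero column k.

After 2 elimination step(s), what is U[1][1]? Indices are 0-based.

U[1][1] = 3

[col 0] pivot 4
  R1 -= 2*R0 → (0, 3, 4)  (L[1][0] := 2)
  R2 -= 2*R0 → (0, 4, 4)  (L[2][0] := 2)
[col 1] pivot 3
  R2 -= 3*R1 → (0, 0, 2)  (L[2][1] := 3)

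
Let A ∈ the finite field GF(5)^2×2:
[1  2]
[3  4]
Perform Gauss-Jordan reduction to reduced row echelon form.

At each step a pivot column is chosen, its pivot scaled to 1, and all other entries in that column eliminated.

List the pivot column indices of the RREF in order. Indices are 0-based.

step 1: normalize row 0 (÷1) = (1, 2)
  row 1: subtract 3×row0 = (0, 3)
step 2: normalize row 1 (÷3) = (0, 1)
  row 0: subtract 2×row1 = (1, 0)

pivot columns: 0, 1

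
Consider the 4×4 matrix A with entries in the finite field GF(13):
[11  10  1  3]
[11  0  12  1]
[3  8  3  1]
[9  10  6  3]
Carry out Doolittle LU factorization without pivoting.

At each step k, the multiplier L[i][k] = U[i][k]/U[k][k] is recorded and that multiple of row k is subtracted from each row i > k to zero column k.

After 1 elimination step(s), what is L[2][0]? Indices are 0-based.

k=0: U[0][0]=11
  eliminate (1,0): mult=1, new row 1: (0, 3, 11, 11); set L[1][0]=1
  eliminate (2,0): mult=5, new row 2: (0, 10, 11, 12); set L[2][0]=5
  eliminate (3,0): mult=2, new row 3: (0, 3, 4, 10); set L[3][0]=2

L[2][0] = 5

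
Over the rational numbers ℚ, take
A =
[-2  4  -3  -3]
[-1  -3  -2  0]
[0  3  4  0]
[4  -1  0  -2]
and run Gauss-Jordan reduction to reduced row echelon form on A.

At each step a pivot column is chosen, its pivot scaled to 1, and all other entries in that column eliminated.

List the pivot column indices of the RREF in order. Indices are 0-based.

pivot(0,0)=-2: scale R0 → (1, -2, 3/2, 3/2)
  clear (1,0): R1 −= (-1)R0 → (0, -5, -1/2, 3/2)
  clear (3,0): R3 −= (4)R0 → (0, 7, -6, -8)
pivot(1,1)=-5: scale R1 → (0, 1, 1/10, -3/10)
  clear (0,1): R0 −= (-2)R1 → (1, 0, 17/10, 9/10)
  clear (2,1): R2 −= (3)R1 → (0, 0, 37/10, 9/10)
  clear (3,1): R3 −= (7)R1 → (0, 0, -67/10, -59/10)
pivot(2,2)=37/10: scale R2 → (0, 0, 1, 9/37)
  clear (0,2): R0 −= (17/10)R2 → (1, 0, 0, 18/37)
  clear (1,2): R1 −= (1/10)R2 → (0, 1, 0, -12/37)
  clear (3,2): R3 −= (-67/10)R2 → (0, 0, 0, -158/37)
pivot(3,3)=-158/37: scale R3 → (0, 0, 0, 1)
  clear (0,3): R0 −= (18/37)R3 → (1, 0, 0, 0)
  clear (1,3): R1 −= (-12/37)R3 → (0, 1, 0, 0)
  clear (2,3): R2 −= (9/37)R3 → (0, 0, 1, 0)

pivot columns: 0, 1, 2, 3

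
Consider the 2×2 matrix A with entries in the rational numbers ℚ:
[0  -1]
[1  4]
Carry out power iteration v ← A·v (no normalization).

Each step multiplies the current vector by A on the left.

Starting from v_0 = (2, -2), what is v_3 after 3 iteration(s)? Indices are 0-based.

v_3 = (22, -82)

v_0 = (2, -2).
v_1 = A·v_0 = (2, -6).
v_2 = A·v_1 = (6, -22).
v_3 = A·v_2 = (22, -82).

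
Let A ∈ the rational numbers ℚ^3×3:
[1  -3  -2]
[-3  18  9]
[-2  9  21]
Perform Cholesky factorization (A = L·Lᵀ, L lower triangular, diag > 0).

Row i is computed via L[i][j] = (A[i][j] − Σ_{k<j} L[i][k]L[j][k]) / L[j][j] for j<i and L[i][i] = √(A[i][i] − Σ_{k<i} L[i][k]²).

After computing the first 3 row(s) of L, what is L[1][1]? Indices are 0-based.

L[1][1] = 3

Step 1: L[0][0] = √(1) = 1.
  L[1][0] = (-3) / L[0][0] = -3.
Step 2: L[1][1] = √(9) = 3.
  L[2][0] = (-2) / L[0][0] = -2.
  L[2][1] = (3) / L[1][1] = 1.
Step 3: L[2][2] = √(16) = 4.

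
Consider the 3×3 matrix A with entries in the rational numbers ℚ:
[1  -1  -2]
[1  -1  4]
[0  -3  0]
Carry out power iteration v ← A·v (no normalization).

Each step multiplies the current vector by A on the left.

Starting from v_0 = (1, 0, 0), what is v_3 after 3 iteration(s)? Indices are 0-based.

v_3 = (6, -12, 0)

v_0 = (1, 0, 0).
v_1 = A·v_0 = (1, 1, 0).
v_2 = A·v_1 = (0, 0, -3).
v_3 = A·v_2 = (6, -12, 0).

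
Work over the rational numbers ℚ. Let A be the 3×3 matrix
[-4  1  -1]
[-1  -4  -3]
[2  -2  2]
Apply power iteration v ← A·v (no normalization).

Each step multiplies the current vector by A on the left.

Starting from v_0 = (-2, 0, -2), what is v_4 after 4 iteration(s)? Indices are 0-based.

v_0 = (-2, 0, -2).
v_1 = A·v_0 = (10, 8, -8).
v_2 = A·v_1 = (-24, -18, -12).
v_3 = A·v_2 = (90, 132, -36).
v_4 = A·v_3 = (-192, -510, -156).

v_4 = (-192, -510, -156)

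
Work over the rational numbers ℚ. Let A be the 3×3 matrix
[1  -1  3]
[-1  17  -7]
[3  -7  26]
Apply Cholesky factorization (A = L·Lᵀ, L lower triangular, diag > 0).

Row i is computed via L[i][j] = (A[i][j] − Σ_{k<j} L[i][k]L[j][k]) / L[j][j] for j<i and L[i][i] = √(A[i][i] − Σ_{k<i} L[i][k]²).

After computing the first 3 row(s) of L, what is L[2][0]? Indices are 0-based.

L[2][0] = 3

Step 1: L[0][0] = √(1) = 1.
  L[1][0] = (-1) / L[0][0] = -1.
Step 2: L[1][1] = √(16) = 4.
  L[2][0] = (3) / L[0][0] = 3.
  L[2][1] = (-4) / L[1][1] = -1.
Step 3: L[2][2] = √(16) = 4.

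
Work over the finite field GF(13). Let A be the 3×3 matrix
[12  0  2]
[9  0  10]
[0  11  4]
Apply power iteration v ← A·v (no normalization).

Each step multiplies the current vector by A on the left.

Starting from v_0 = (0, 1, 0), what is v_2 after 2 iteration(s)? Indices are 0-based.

v_2 = (9, 6, 5)

v_0 = (0, 1, 0).
v_1 = A·v_0 = (0, 0, 11).
v_2 = A·v_1 = (9, 6, 5).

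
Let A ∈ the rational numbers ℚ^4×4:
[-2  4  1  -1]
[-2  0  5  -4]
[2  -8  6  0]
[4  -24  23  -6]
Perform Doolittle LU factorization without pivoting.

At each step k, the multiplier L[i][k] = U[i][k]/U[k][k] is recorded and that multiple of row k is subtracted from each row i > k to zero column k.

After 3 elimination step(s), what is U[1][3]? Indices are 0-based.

U[1][3] = -3

[col 0] pivot -2
  R1 -= 1*R0 → (0, -4, 4, -3)  (L[1][0] := 1)
  R2 -= -1*R0 → (0, -4, 7, -1)  (L[2][0] := -1)
  R3 -= -2*R0 → (0, -16, 25, -8)  (L[3][0] := -2)
[col 1] pivot -4
  R2 -= 1*R1 → (0, 0, 3, 2)  (L[2][1] := 1)
  R3 -= 4*R1 → (0, 0, 9, 4)  (L[3][1] := 4)
[col 2] pivot 3
  R3 -= 3*R2 → (0, 0, 0, -2)  (L[3][2] := 3)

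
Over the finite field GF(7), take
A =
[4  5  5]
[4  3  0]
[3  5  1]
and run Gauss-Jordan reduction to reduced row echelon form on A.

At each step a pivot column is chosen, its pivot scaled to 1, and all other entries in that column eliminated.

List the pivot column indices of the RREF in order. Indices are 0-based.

pivot columns: 0, 1, 2

step 1: normalize row 0 (÷4) = (1, 3, 3)
  row 1: subtract 4×row0 = (0, 5, 2)
  row 2: subtract 3×row0 = (0, 3, 6)
step 2: normalize row 1 (÷5) = (0, 1, 6)
  row 0: subtract 3×row1 = (1, 0, 6)
  row 2: subtract 3×row1 = (0, 0, 2)
step 3: normalize row 2 (÷2) = (0, 0, 1)
  row 0: subtract 6×row2 = (1, 0, 0)
  row 1: subtract 6×row2 = (0, 1, 0)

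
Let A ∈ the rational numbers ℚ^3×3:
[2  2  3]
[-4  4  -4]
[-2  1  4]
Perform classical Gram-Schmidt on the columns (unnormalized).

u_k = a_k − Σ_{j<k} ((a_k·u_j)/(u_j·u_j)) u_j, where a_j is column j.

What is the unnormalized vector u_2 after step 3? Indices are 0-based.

u_2 = (100/77, -150/77, 400/77)

Step 1: u_0 = a_0 = (2, -4, -2).
Step 2: u_1 = a_1 − (-7/12)·u_0 = (19/6, 5/3, -1/6).
Step 3: u_2 = a_2 − (7/12)·u_0 − (13/77)·u_1 = (100/77, -150/77, 400/77).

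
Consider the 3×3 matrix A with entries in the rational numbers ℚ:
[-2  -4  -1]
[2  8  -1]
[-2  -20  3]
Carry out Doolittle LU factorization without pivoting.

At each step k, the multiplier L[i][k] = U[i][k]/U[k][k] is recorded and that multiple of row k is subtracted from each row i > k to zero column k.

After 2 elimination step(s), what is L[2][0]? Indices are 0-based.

L[2][0] = 1

[col 0] pivot -2
  R1 -= -1*R0 → (0, 4, -2)  (L[1][0] := -1)
  R2 -= 1*R0 → (0, -16, 4)  (L[2][0] := 1)
[col 1] pivot 4
  R2 -= -4*R1 → (0, 0, -4)  (L[2][1] := -4)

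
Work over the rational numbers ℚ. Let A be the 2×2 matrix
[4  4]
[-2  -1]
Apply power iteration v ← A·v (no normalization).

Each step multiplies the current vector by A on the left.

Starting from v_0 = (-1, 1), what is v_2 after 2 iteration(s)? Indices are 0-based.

v_2 = (4, -1)

v_0 = (-1, 1).
v_1 = A·v_0 = (0, 1).
v_2 = A·v_1 = (4, -1).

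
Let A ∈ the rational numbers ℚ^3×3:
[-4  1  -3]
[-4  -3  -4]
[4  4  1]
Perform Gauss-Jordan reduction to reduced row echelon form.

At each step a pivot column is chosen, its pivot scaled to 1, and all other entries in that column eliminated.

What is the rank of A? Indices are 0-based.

rank = 3

pivot(0,0)=-4: scale R0 → (1, -1/4, 3/4)
  clear (1,0): R1 −= (-4)R0 → (0, -4, -1)
  clear (2,0): R2 −= (4)R0 → (0, 5, -2)
pivot(1,1)=-4: scale R1 → (0, 1, 1/4)
  clear (0,1): R0 −= (-1/4)R1 → (1, 0, 13/16)
  clear (2,1): R2 −= (5)R1 → (0, 0, -13/4)
pivot(2,2)=-13/4: scale R2 → (0, 0, 1)
  clear (0,2): R0 −= (13/16)R2 → (1, 0, 0)
  clear (1,2): R1 −= (1/4)R2 → (0, 1, 0)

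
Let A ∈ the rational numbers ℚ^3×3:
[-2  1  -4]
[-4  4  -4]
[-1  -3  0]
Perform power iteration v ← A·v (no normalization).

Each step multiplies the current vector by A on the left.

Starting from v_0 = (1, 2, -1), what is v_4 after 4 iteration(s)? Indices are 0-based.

v_4 = (616, 944, -628)

v_0 = (1, 2, -1).
v_1 = A·v_0 = (4, 8, -7).
v_2 = A·v_1 = (28, 44, -28).
v_3 = A·v_2 = (100, 176, -160).
v_4 = A·v_3 = (616, 944, -628).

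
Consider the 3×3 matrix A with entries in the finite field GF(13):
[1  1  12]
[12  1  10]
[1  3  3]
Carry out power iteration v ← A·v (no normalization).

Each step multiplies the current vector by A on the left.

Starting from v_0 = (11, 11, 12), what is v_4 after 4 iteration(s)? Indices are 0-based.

v_4 = (9, 8, 12)

v_0 = (11, 11, 12).
v_1 = A·v_0 = (10, 3, 2).
v_2 = A·v_1 = (11, 0, 12).
v_3 = A·v_2 = (12, 5, 8).
v_4 = A·v_3 = (9, 8, 12).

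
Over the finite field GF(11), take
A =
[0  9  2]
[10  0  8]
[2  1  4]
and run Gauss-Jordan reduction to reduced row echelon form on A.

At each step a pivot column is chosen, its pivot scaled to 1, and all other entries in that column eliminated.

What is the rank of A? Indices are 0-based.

[1] R0 <-> R1
[1] R0 /= 10  ⇒  (1, 0, 3)
     R2 -= 2·R0  ⇒  (0, 1, 9)
[2] R1 /= 9  ⇒  (0, 1, 10)
     R2 -= 1·R1  ⇒  (0, 0, 10)
[3] R2 /= 10  ⇒  (0, 0, 1)
     R0 -= 3·R2  ⇒  (1, 0, 0)
     R1 -= 10·R2  ⇒  (0, 1, 0)

rank = 3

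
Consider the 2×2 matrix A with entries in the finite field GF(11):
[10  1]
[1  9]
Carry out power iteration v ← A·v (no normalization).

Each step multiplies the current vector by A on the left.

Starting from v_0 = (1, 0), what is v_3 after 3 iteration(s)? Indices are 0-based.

v_3 = (6, 8)

v_0 = (1, 0).
v_1 = A·v_0 = (10, 1).
v_2 = A·v_1 = (2, 8).
v_3 = A·v_2 = (6, 8).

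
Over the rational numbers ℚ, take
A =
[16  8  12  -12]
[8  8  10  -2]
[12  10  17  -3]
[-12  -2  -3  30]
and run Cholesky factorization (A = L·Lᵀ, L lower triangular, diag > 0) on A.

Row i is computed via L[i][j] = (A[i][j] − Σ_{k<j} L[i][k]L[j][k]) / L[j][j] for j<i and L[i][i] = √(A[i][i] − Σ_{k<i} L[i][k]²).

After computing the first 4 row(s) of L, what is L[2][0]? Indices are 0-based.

L[2][0] = 3

Step 1: L[0][0] = √(16) = 4.
  L[1][0] = (8) / L[0][0] = 2.
Step 2: L[1][1] = √(4) = 2.
  L[2][0] = (12) / L[0][0] = 3.
  L[2][1] = (4) / L[1][1] = 2.
Step 3: L[2][2] = √(4) = 2.
  L[3][0] = (-12) / L[0][0] = -3.
  L[3][1] = (4) / L[1][1] = 2.
  L[3][2] = (2) / L[2][2] = 1.
Step 4: L[3][3] = √(16) = 4.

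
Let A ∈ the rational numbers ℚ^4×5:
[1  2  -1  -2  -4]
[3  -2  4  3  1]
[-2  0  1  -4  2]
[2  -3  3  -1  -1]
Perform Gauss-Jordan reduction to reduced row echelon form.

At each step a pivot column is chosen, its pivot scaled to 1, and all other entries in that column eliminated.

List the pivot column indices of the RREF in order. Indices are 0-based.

pivot columns: 0, 1, 2, 3

pivot(0,0)=1: scale R0 → (1, 2, -1, -2, -4)
  clear (1,0): R1 −= (3)R0 → (0, -8, 7, 9, 13)
  clear (2,0): R2 −= (-2)R0 → (0, 4, -1, -8, -6)
  clear (3,0): R3 −= (2)R0 → (0, -7, 5, 3, 7)
pivot(1,1)=-8: scale R1 → (0, 1, -7/8, -9/8, -13/8)
  clear (0,1): R0 −= (2)R1 → (1, 0, 3/4, 1/4, -3/4)
  clear (2,1): R2 −= (4)R1 → (0, 0, 5/2, -7/2, 1/2)
  clear (3,1): R3 −= (-7)R1 → (0, 0, -9/8, -39/8, -35/8)
pivot(2,2)=5/2: scale R2 → (0, 0, 1, -7/5, 1/5)
  clear (0,2): R0 −= (3/4)R2 → (1, 0, 0, 13/10, -9/10)
  clear (1,2): R1 −= (-7/8)R2 → (0, 1, 0, -47/20, -29/20)
  clear (3,2): R3 −= (-9/8)R2 → (0, 0, 0, -129/20, -83/20)
pivot(3,3)=-129/20: scale R3 → (0, 0, 0, 1, 83/129)
  clear (0,3): R0 −= (13/10)R3 → (1, 0, 0, 0, -224/129)
  clear (1,3): R1 −= (-47/20)R3 → (0, 1, 0, 0, 8/129)
  clear (2,3): R2 −= (-7/5)R3 → (0, 0, 1, 0, 142/129)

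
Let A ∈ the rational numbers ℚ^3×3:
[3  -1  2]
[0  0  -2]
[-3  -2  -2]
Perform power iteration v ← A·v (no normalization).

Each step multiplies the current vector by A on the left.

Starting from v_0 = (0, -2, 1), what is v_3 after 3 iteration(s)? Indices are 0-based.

v_0 = (0, -2, 1).
v_1 = A·v_0 = (4, -2, 2).
v_2 = A·v_1 = (18, -4, -12).
v_3 = A·v_2 = (34, 24, -22).

v_3 = (34, 24, -22)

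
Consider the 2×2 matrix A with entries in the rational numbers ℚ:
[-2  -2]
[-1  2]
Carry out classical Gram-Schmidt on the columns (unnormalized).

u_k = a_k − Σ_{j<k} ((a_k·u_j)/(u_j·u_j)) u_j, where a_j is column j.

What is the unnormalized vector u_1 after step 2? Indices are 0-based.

Step 1: u_0 = a_0 = (-2, -1).
Step 2: u_1 = a_1 − (2/5)·u_0 = (-6/5, 12/5).

u_1 = (-6/5, 12/5)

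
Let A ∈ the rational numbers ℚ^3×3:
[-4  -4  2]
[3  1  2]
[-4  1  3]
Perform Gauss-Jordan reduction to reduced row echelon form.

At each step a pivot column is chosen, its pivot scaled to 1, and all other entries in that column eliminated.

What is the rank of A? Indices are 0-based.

rank = 3

step 1: normalize row 0 (÷-4) = (1, 1, -1/2)
  row 1: subtract 3×row0 = (0, -2, 7/2)
  row 2: subtract -4×row0 = (0, 5, 1)
step 2: normalize row 1 (÷-2) = (0, 1, -7/4)
  row 0: subtract 1×row1 = (1, 0, 5/4)
  row 2: subtract 5×row1 = (0, 0, 39/4)
step 3: normalize row 2 (÷39/4) = (0, 0, 1)
  row 0: subtract 5/4×row2 = (1, 0, 0)
  row 1: subtract -7/4×row2 = (0, 1, 0)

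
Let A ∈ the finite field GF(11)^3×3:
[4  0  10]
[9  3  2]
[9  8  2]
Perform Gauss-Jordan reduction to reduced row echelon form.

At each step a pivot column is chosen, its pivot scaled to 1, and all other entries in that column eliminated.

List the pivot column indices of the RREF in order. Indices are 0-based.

step 1: normalize row 0 (÷4) = (1, 0, 8)
  row 1: subtract 9×row0 = (0, 3, 7)
  row 2: subtract 9×row0 = (0, 8, 7)
step 2: normalize row 1 (÷3) = (0, 1, 6)
  row 2: subtract 8×row1 = (0, 0, 3)
step 3: normalize row 2 (÷3) = (0, 0, 1)
  row 0: subtract 8×row2 = (1, 0, 0)
  row 1: subtract 6×row2 = (0, 1, 0)

pivot columns: 0, 1, 2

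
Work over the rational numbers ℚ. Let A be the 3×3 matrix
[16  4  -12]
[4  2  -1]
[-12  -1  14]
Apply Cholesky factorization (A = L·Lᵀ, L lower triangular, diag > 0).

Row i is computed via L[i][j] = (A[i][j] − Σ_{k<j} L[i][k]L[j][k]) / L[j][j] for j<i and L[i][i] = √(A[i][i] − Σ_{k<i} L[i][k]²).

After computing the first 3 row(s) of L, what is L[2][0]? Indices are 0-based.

Step 1: L[0][0] = √(16) = 4.
  L[1][0] = (4) / L[0][0] = 1.
Step 2: L[1][1] = √(1) = 1.
  L[2][0] = (-12) / L[0][0] = -3.
  L[2][1] = (2) / L[1][1] = 2.
Step 3: L[2][2] = √(1) = 1.

L[2][0] = -3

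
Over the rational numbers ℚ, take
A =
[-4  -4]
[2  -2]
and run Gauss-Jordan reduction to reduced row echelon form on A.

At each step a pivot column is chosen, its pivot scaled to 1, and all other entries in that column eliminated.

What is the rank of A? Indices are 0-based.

rank = 2

[1] R0 /= -4  ⇒  (1, 1)
     R1 -= 2·R0  ⇒  (0, -4)
[2] R1 /= -4  ⇒  (0, 1)
     R0 -= 1·R1  ⇒  (1, 0)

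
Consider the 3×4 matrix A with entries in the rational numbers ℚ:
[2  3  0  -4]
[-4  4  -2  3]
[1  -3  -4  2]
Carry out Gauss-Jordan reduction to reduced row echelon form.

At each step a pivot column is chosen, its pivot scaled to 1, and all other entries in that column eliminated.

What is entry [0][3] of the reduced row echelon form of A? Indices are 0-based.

[1] R0 /= 2  ⇒  (1, 3/2, 0, -2)
     R1 -= -4·R0  ⇒  (0, 10, -2, -5)
     R2 -= 1·R0  ⇒  (0, -9/2, -4, 4)
[2] R1 /= 10  ⇒  (0, 1, -1/5, -1/2)
     R0 -= 3/2·R1  ⇒  (1, 0, 3/10, -5/4)
     R2 -= -9/2·R1  ⇒  (0, 0, -49/10, 7/4)
[3] R2 /= -49/10  ⇒  (0, 0, 1, -5/14)
     R0 -= 3/10·R2  ⇒  (1, 0, 0, -8/7)
     R1 -= -1/5·R2  ⇒  (0, 1, 0, -4/7)

M[0][3] = -8/7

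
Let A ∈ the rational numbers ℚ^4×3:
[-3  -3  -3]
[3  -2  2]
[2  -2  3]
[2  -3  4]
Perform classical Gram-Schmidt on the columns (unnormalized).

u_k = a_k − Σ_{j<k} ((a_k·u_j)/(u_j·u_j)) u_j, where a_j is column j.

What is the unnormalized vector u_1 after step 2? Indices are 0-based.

Step 1: u_0 = a_0 = (-3, 3, 2, 2).
Step 2: u_1 = a_1 − (-7/26)·u_0 = (-99/26, -31/26, -19/13, -32/13).

u_1 = (-99/26, -31/26, -19/13, -32/13)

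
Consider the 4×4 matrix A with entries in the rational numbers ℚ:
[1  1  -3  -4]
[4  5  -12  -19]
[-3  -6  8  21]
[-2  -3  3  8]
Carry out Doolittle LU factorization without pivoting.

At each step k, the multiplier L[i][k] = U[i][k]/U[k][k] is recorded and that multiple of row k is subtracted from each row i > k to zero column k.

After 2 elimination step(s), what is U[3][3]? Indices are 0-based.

k=0: U[0][0]=1
  eliminate (1,0): mult=4, new row 1: (0, 1, 0, -3); set L[1][0]=4
  eliminate (2,0): mult=-3, new row 2: (0, -3, -1, 9); set L[2][0]=-3
  eliminate (3,0): mult=-2, new row 3: (0, -1, -3, 0); set L[3][0]=-2
k=1: U[1][1]=1
  eliminate (2,1): mult=-3, new row 2: (0, 0, -1, 0); set L[2][1]=-3
  eliminate (3,1): mult=-1, new row 3: (0, 0, -3, -3); set L[3][1]=-1

U[3][3] = -3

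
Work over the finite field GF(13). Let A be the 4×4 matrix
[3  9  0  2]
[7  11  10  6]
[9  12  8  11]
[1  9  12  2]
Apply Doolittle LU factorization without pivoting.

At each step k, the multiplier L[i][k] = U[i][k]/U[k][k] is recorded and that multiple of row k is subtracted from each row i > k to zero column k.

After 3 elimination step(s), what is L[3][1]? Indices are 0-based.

k=0: U[0][0]=3
  eliminate (1,0): mult=11, new row 1: (0, 3, 10, 10); set L[1][0]=11
  eliminate (2,0): mult=3, new row 2: (0, 11, 8, 5); set L[2][0]=3
  eliminate (3,0): mult=9, new row 3: (0, 6, 12, 10); set L[3][0]=9
k=1: U[1][1]=3
  eliminate (2,1): mult=8, new row 2: (0, 0, 6, 3); set L[2][1]=8
  eliminate (3,1): mult=2, new row 3: (0, 0, 5, 3); set L[3][1]=2
k=2: U[2][2]=6
  eliminate (3,2): mult=3, new row 3: (0, 0, 0, 7); set L[3][2]=3

L[3][1] = 2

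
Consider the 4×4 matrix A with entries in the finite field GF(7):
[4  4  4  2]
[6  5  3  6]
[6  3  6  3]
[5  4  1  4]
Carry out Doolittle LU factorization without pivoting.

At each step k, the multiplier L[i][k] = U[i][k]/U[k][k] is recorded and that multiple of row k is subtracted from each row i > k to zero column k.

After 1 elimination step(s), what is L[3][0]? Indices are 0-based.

k=0: U[0][0]=4
  eliminate (1,0): mult=5, new row 1: (0, 6, 4, 3); set L[1][0]=5
  eliminate (2,0): mult=5, new row 2: (0, 4, 0, 0); set L[2][0]=5
  eliminate (3,0): mult=3, new row 3: (0, 6, 3, 5); set L[3][0]=3

L[3][0] = 3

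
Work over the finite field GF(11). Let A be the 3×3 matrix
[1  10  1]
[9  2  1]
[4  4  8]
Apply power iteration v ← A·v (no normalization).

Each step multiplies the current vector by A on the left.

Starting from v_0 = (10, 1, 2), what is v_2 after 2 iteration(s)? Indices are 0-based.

v_2 = (10, 6, 9)

v_0 = (10, 1, 2).
v_1 = A·v_0 = (0, 6, 5).
v_2 = A·v_1 = (10, 6, 9).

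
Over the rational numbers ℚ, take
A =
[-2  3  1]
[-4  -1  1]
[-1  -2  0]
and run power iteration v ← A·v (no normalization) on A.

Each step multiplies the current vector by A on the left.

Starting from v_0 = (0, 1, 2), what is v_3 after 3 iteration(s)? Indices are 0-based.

v_0 = (0, 1, 2).
v_1 = A·v_0 = (5, 1, -2).
v_2 = A·v_1 = (-9, -23, -7).
v_3 = A·v_2 = (-58, 52, 55).

v_3 = (-58, 52, 55)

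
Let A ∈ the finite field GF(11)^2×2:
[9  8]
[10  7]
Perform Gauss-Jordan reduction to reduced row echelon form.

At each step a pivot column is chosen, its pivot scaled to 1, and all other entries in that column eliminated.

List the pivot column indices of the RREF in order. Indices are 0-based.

step 1: normalize row 0 (÷9) = (1, 7)
  row 1: subtract 10×row0 = (0, 3)
step 2: normalize row 1 (÷3) = (0, 1)
  row 0: subtract 7×row1 = (1, 0)

pivot columns: 0, 1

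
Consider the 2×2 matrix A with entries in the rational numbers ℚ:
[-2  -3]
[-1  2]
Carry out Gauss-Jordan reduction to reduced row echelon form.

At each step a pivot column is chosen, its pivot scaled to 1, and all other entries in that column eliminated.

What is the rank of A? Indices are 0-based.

pivot(0,0)=-2: scale R0 → (1, 3/2)
  clear (1,0): R1 −= (-1)R0 → (0, 7/2)
pivot(1,1)=7/2: scale R1 → (0, 1)
  clear (0,1): R0 −= (3/2)R1 → (1, 0)

rank = 2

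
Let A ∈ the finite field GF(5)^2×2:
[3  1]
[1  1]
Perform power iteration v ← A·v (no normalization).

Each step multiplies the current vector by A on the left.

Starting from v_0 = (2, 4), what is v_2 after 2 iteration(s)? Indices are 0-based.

v_2 = (1, 1)

v_0 = (2, 4).
v_1 = A·v_0 = (0, 1).
v_2 = A·v_1 = (1, 1).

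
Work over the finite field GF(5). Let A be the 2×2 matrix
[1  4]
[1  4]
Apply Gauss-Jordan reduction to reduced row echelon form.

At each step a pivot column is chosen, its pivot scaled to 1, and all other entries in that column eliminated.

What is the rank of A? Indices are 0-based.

pivot(0,0)=1: scale R0 → (1, 4)
  clear (1,0): R1 −= (1)R0 → (0, 0)
col 1: no nonzero at/below row 1; advance.

rank = 1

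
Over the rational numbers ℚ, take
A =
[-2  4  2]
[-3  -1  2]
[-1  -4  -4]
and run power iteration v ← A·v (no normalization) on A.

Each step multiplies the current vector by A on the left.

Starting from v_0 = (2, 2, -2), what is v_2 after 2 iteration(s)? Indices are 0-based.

v_2 = (-52, 8, 56)

v_0 = (2, 2, -2).
v_1 = A·v_0 = (0, -12, -2).
v_2 = A·v_1 = (-52, 8, 56).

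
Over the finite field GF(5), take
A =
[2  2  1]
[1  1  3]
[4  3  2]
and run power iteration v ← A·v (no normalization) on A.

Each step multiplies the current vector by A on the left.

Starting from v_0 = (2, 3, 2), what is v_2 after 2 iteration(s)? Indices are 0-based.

v_2 = (2, 1, 3)

v_0 = (2, 3, 2).
v_1 = A·v_0 = (2, 1, 1).
v_2 = A·v_1 = (2, 1, 3).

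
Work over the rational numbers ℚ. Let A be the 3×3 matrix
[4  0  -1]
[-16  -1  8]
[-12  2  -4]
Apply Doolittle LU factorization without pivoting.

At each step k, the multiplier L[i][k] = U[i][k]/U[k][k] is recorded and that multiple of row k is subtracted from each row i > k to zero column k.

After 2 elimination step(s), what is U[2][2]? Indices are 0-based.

U[2][2] = 1

k=0: U[0][0]=4
  eliminate (1,0): mult=-4, new row 1: (0, -1, 4); set L[1][0]=-4
  eliminate (2,0): mult=-3, new row 2: (0, 2, -7); set L[2][0]=-3
k=1: U[1][1]=-1
  eliminate (2,1): mult=-2, new row 2: (0, 0, 1); set L[2][1]=-2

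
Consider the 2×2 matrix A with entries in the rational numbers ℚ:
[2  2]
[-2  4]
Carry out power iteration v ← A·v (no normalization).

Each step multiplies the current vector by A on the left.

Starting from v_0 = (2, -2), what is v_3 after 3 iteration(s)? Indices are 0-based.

v_3 = (-144, -144)

v_0 = (2, -2).
v_1 = A·v_0 = (0, -12).
v_2 = A·v_1 = (-24, -48).
v_3 = A·v_2 = (-144, -144).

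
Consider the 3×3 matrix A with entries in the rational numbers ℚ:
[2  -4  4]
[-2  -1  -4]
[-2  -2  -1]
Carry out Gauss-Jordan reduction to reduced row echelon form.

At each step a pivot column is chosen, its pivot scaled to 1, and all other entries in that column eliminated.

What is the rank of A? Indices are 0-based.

rank = 3

step 1: normalize row 0 (÷2) = (1, -2, 2)
  row 1: subtract -2×row0 = (0, -5, 0)
  row 2: subtract -2×row0 = (0, -6, 3)
step 2: normalize row 1 (÷-5) = (0, 1, 0)
  row 0: subtract -2×row1 = (1, 0, 2)
  row 2: subtract -6×row1 = (0, 0, 3)
step 3: normalize row 2 (÷3) = (0, 0, 1)
  row 0: subtract 2×row2 = (1, 0, 0)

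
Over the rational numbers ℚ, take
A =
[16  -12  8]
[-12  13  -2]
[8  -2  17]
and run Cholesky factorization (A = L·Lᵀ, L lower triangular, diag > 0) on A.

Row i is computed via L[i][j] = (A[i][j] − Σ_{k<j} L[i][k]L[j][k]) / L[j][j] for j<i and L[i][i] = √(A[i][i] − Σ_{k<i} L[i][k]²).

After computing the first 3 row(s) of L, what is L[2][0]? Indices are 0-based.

L[2][0] = 2

Step 1: L[0][0] = √(16) = 4.
  L[1][0] = (-12) / L[0][0] = -3.
Step 2: L[1][1] = √(4) = 2.
  L[2][0] = (8) / L[0][0] = 2.
  L[2][1] = (4) / L[1][1] = 2.
Step 3: L[2][2] = √(9) = 3.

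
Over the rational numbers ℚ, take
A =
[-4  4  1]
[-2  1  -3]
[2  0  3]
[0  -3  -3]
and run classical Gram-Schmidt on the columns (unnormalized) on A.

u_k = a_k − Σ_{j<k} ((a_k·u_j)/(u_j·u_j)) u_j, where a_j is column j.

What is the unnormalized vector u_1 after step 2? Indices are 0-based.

u_1 = (1, -1/2, 3/2, -3)

Step 1: u_0 = a_0 = (-4, -2, 2, 0).
Step 2: u_1 = a_1 − (-3/4)·u_0 = (1, -1/2, 3/2, -3).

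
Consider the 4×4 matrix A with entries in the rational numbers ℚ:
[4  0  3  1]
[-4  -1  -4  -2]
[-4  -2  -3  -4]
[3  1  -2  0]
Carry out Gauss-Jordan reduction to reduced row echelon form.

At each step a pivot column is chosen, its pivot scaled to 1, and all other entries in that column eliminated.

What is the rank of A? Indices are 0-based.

step 1: normalize row 0 (÷4) = (1, 0, 3/4, 1/4)
  row 1: subtract -4×row0 = (0, -1, -1, -1)
  row 2: subtract -4×row0 = (0, -2, 0, -3)
  row 3: subtract 3×row0 = (0, 1, -17/4, -3/4)
step 2: normalize row 1 (÷-1) = (0, 1, 1, 1)
  row 2: subtract -2×row1 = (0, 0, 2, -1)
  row 3: subtract 1×row1 = (0, 0, -21/4, -7/4)
step 3: normalize row 2 (÷2) = (0, 0, 1, -1/2)
  row 0: subtract 3/4×row2 = (1, 0, 0, 5/8)
  row 1: subtract 1×row2 = (0, 1, 0, 3/2)
  row 3: subtract -21/4×row2 = (0, 0, 0, -35/8)
step 4: normalize row 3 (÷-35/8) = (0, 0, 0, 1)
  row 0: subtract 5/8×row3 = (1, 0, 0, 0)
  row 1: subtract 3/2×row3 = (0, 1, 0, 0)
  row 2: subtract -1/2×row3 = (0, 0, 1, 0)

rank = 4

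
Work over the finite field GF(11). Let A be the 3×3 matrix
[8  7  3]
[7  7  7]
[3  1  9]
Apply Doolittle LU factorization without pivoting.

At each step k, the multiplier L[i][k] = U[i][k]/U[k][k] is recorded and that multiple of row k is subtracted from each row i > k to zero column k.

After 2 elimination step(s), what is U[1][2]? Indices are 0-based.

U[1][2] = 3

[col 0] pivot 8
  R1 -= 5*R0 → (0, 5, 3)  (L[1][0] := 5)
  R2 -= 10*R0 → (0, 8, 1)  (L[2][0] := 10)
[col 1] pivot 5
  R2 -= 6*R1 → (0, 0, 5)  (L[2][1] := 6)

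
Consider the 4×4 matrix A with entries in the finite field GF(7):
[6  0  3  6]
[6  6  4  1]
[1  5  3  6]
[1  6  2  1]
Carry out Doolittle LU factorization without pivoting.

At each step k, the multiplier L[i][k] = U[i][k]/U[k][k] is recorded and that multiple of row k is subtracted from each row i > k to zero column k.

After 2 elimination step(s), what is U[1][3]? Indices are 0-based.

U[1][3] = 2

[col 0] pivot 6
  R1 -= 1*R0 → (0, 6, 1, 2)  (L[1][0] := 1)
  R2 -= 6*R0 → (0, 5, 6, 5)  (L[2][0] := 6)
  R3 -= 6*R0 → (0, 6, 5, 0)  (L[3][0] := 6)
[col 1] pivot 6
  R2 -= 2*R1 → (0, 0, 4, 1)  (L[2][1] := 2)
  R3 -= 1*R1 → (0, 0, 4, 5)  (L[3][1] := 1)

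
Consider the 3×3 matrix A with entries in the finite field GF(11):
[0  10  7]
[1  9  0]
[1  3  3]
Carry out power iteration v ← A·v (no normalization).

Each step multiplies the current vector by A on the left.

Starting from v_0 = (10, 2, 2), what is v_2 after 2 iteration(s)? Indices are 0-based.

v_2 = (5, 0, 8)

v_0 = (10, 2, 2).
v_1 = A·v_0 = (1, 6, 0).
v_2 = A·v_1 = (5, 0, 8).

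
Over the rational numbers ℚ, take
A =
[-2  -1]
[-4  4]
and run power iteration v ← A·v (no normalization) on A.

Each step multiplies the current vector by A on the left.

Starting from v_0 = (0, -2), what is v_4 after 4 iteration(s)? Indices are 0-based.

v_0 = (0, -2).
v_1 = A·v_0 = (2, -8).
v_2 = A·v_1 = (4, -40).
v_3 = A·v_2 = (32, -176).
v_4 = A·v_3 = (112, -832).

v_4 = (112, -832)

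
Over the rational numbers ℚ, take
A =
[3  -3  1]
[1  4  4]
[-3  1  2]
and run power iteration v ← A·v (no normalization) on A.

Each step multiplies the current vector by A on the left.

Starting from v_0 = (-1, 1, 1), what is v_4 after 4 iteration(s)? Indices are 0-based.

v_4 = (-1268, 1799, 1295)

v_0 = (-1, 1, 1).
v_1 = A·v_0 = (-5, 7, 6).
v_2 = A·v_1 = (-30, 47, 34).
v_3 = A·v_2 = (-197, 294, 205).
v_4 = A·v_3 = (-1268, 1799, 1295).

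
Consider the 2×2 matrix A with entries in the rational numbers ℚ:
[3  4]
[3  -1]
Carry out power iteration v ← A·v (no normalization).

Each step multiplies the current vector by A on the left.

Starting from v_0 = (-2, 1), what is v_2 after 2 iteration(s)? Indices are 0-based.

v_2 = (-34, 1)

v_0 = (-2, 1).
v_1 = A·v_0 = (-2, -7).
v_2 = A·v_1 = (-34, 1).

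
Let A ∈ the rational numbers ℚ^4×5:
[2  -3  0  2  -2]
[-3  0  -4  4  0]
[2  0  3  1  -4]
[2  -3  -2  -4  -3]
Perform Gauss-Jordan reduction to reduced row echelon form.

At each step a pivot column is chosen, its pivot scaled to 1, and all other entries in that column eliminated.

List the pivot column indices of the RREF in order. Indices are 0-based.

[1] R0 /= 2  ⇒  (1, -3/2, 0, 1, -1)
     R1 -= -3·R0  ⇒  (0, -9/2, -4, 7, -3)
     R2 -= 2·R0  ⇒  (0, 3, 3, -1, -2)
     R3 -= 2·R0  ⇒  (0, 0, -2, -6, -1)
[2] R1 /= -9/2  ⇒  (0, 1, 8/9, -14/9, 2/3)
     R0 -= -3/2·R1  ⇒  (1, 0, 4/3, -4/3, 0)
     R2 -= 3·R1  ⇒  (0, 0, 1/3, 11/3, -4)
[3] R2 /= 1/3  ⇒  (0, 0, 1, 11, -12)
     R0 -= 4/3·R2  ⇒  (1, 0, 0, -16, 16)
     R1 -= 8/9·R2  ⇒  (0, 1, 0, -34/3, 34/3)
     R3 -= -2·R2  ⇒  (0, 0, 0, 16, -25)
[4] R3 /= 16  ⇒  (0, 0, 0, 1, -25/16)
     R0 -= -16·R3  ⇒  (1, 0, 0, 0, -9)
     R1 -= -34/3·R3  ⇒  (0, 1, 0, 0, -51/8)
     R2 -= 11·R3  ⇒  (0, 0, 1, 0, 83/16)

pivot columns: 0, 1, 2, 3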